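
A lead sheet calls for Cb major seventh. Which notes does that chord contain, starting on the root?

Cb, Eb, Gb, Bb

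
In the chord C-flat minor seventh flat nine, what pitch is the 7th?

B𝄫

Root of C-flat minor seventh flat nine = C♭. The 7th is a minor 7th: C♭ up a minor 7th → B𝄫.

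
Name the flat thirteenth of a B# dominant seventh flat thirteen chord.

B# dominant seventh flat thirteen is built on B-sharp; its 13th is a minor 13th above the root.
A sixth above B uses the letter G, and the minor 13th above B-sharp is G-sharp.

G-sharp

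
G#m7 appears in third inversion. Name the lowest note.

G#m7 = G#–B–D#–F#. Third inversion → seventh in the bass = F#.

F#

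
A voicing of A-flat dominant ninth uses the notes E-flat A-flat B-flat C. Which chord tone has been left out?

G-flat

A-flat dominant ninth = A-flat, C, E-flat, G-flat, B-flat. The voicing lacks the 7th (minor 7th), G-flat.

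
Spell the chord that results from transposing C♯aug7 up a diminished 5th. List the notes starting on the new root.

G  B  D#  F

C# up a diminished 5th → G. New chord: G augmented seventh.
root → G
3rd (major 3rd) → B
5th (augmented 5th) → D#
7th (minor 7th) → F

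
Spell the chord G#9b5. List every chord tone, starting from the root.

G# B# D F# A#

Root G#, quality dominant ninth flat five:
Root: G#
Major 3rd (3rd): B#
Diminished 5th (5th): D
Minor 7th (7th): F#
Major 9th (9th): A#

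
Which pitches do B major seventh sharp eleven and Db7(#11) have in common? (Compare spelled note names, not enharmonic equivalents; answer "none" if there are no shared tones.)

none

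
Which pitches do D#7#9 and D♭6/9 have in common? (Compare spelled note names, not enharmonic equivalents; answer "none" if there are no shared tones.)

none

D#7#9 = D#, F##, A#, C#, E##.
D♭6/9 = Db, F, Ab, Bb, Eb.
Shared: none.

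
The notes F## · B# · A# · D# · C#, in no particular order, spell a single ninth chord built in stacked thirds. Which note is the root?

Stacking in thirds gives B# – D# – F## – A# – C#, so B# is the root — B# minor seventh flat nine.

B#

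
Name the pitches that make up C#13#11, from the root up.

C#13#11: dominant thirteenth sharp eleven on C♯.
C♯ — root
E♯ — major 3rd
G♯ — perfect 5th
B — minor 7th
D♯ — major 9th
F𝄪 — augmented 11th
A♯ — major 13th

C♯ – E♯ – G♯ – B – D♯ – F𝄪 – A♯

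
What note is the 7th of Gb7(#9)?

F♭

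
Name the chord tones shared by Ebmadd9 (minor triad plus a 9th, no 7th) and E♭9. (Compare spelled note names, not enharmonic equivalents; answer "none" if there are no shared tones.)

Eb – Bb – F

Ebmadd9 = Eb, Gb, Bb, F.
E♭9 = Eb, G, Bb, Db, F.
Shared: Eb, Bb, F.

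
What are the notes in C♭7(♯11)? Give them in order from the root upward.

Cb Eb Gb Bbb F

C♭7(♯11): dominant seventh sharp eleven on Cb.
Cb — root
Eb — major 3rd
Gb — perfect 5th
Bbb — minor 7th
F — augmented 11th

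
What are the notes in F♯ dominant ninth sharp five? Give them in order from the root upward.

F♯ dominant ninth sharp five: dominant ninth sharp five on F-sharp.
- root: F-sharp
- major 3rd: A-sharp
- augmented 5th: C-double-sharp
- minor 7th: E
- major 9th: G-sharp

F-sharp, A-sharp, C-double-sharp, E, G-sharp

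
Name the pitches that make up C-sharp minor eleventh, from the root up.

C-sharp minor eleventh is a minor eleventh built on C-sharp.
- root: C-sharp
- minor 3rd: E
- perfect 5th: G-sharp
- minor 7th: B
- major 9th: D-sharp
- perfect 11th: F-sharp

C-sharp  E  G-sharp  B  D-sharp  F-sharp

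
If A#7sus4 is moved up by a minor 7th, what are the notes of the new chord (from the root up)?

G# – C# – D# – F#

A# up a minor 7th → G#. New chord: G# dominant seventh suspended fourth.
- root: G#
- perfect 4th: C#
- perfect 5th: D#
- minor 7th: F#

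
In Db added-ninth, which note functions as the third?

F

Root of Db added-ninth = D♭. The 3rd is a major 3rd: D♭ up a major 3rd → F.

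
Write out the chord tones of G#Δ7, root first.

G# B# D# F##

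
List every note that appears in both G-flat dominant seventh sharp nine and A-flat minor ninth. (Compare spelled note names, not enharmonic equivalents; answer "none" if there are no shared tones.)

G-flat dominant seventh sharp nine = G-flat, B-flat, D-flat, F-flat, A.
A-flat minor ninth = A-flat, C-flat, E-flat, G-flat, B-flat.
Shared: G-flat, B-flat.

G-flat B-flat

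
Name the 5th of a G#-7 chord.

Root of G#-7 = G#. The 5th is a perfect 5th: G# up a perfect 5th → D#.

D#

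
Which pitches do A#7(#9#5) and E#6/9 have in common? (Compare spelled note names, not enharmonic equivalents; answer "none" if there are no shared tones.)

C##

A#7(#9#5) = A#, C##, E##, G#, B##.
E#6/9 = E#, G##, B#, C##, F##.
Shared: C##.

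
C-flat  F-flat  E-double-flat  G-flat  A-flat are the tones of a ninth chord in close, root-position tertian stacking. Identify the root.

F-flat

Arranged so that each adjacent pair is a third by letter name: F-flat – A-flat – C-flat – E-double-flat – G-flat.
The bottom of that stack, F-flat, is the root (this is F-flat dominant ninth).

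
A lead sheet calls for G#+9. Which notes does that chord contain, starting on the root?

G# – B# – D## – F# – A#

Root G#, quality dominant ninth sharp five:
Root: G#
Major 3rd (3rd): B#
Augmented 5th (5th): D##
Minor 7th (7th): F#
Major 9th (9th): A#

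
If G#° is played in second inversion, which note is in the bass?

G#° = G#–B–D. Second inversion → fifth in the bass = D.

D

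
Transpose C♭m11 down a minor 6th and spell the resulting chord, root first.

Eb  Gb  Bb  Db  F  Ab

Transposed root: Cb → Eb (minor 6th down). So we spell Eb minor eleventh:
Eb — root
Gb — minor 3rd
Bb — perfect 5th
Db — minor 7th
F — major 9th
Ab — perfect 11th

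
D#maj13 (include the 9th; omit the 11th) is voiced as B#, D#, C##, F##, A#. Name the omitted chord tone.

E#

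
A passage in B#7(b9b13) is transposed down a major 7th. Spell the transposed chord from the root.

A major 7th down from B♯ is C♯, so the new chord is C♯ dominant seventh flat nine flat thirteen.
Root: C♯
Major 3rd (3rd): E♯
Perfect 5th (5th): G♯
Minor 7th (7th): B
Minor 9th (9th): D
Minor 13th (13th): A

C♯, E♯, G♯, B, D, A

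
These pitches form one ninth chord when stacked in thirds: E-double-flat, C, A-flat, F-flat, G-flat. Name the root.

Stacking in thirds gives F-flat – A-flat – C – E-double-flat – G-flat, so F-flat is the root — F-flat dominant ninth sharp five.

F-flat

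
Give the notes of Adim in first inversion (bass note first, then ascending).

Adim = A–C–Eb; first inversion → third (C) lowest.

C, Eb, A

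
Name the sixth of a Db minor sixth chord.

Db minor sixth is built on Db; its 6th is a major 6th above the root.
A sixth above D uses the letter B, and the major 6th above Db is Bb.

Bb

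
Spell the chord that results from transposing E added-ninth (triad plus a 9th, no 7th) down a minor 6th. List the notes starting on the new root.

G♯ – B♯ – D♯ – A♯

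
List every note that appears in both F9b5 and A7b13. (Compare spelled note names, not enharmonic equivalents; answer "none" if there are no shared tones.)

F9b5: F A Cb Eb G
A7b13: A C# E G F
Common to both → F, A, G.

F A G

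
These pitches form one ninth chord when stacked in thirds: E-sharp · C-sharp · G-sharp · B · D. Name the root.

Stacking in thirds gives C-sharp – E-sharp – G-sharp – B – D, so C-sharp is the root — C-sharp dominant seventh flat nine.

C-sharp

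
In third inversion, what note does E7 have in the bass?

E7 in root position is E–G#–B–D.
Third inversion places the seventh in the bass, which is D.

D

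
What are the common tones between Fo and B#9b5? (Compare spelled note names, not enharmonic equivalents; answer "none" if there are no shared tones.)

none

Fo = F, Ab, Cb.
B#9b5 = B#, D##, F#, A#, C##.
Shared: none.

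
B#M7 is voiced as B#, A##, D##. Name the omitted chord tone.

The full B#M7 chord is B#, D##, F##, A##.
Comparing with the voicing, the perfect 5th (5th) — F## — is absent.

F##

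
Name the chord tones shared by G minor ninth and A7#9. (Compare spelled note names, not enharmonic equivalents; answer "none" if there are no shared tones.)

G minor ninth: G Bb D F A
A7#9: A C# E G B#
Common to both → G, A.

G  A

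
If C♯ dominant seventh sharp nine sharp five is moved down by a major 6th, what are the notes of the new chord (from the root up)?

E  G-sharp  B-sharp  D  F-double-sharp

C-sharp down a major 6th → E. New chord: E dominant seventh sharp nine sharp five.
E — root
G-sharp — major 3rd
B-sharp — augmented 5th
D — minor 7th
F-double-sharp — augmented 9th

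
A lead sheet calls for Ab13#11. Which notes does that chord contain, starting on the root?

Root Ab, quality dominant thirteenth sharp eleven:
Ab — root
C — major 3rd
Eb — perfect 5th
Gb — minor 7th
Bb — major 9th
D — augmented 11th
F — major 13th

Ab C Eb Gb Bb D F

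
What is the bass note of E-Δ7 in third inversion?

D#

E-Δ7 in root position is E–G–B–D#.
Third inversion places the seventh in the bass, which is D#.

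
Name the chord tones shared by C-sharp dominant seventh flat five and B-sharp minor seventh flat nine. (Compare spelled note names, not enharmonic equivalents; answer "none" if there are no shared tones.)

C-sharp dominant seventh flat five = C-sharp, E-sharp, G, B.
B-sharp minor seventh flat nine = B-sharp, D-sharp, F-double-sharp, A-sharp, C-sharp.
Shared: C-sharp.

C-sharp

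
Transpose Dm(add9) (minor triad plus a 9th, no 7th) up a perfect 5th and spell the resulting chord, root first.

D up a perfect 5th → A. New chord: A minor added-ninth.
root → A
3rd (minor 3rd) → C
5th (perfect 5th) → E
9th (major 9th) → B

A  C  E  B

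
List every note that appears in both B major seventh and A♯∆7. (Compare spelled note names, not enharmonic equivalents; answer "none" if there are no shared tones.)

B major seventh = B, D#, F#, A#.
A♯∆7 = A#, C##, E#, G##.
Shared: A#.

A#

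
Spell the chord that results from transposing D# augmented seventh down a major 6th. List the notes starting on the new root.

F-sharp, A-sharp, C-double-sharp, E

D-sharp down a major 6th → F-sharp. New chord: F-sharp augmented seventh.
Root: F-sharp
Major 3rd (3rd): A-sharp
Augmented 5th (5th): C-double-sharp
Minor 7th (7th): E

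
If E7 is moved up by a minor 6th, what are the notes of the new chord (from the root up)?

C – E – G – Bb

A minor 6th up from E is C, so the new chord is C dominant seventh.
- root: C
- major 3rd: E
- perfect 5th: G
- minor 7th: Bb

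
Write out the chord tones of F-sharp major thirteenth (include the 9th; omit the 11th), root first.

F-sharp A-sharp C-sharp E-sharp G-sharp D-sharp

F-sharp major thirteenth is a major thirteenth built on F-sharp.
- root: F-sharp
- major 3rd: A-sharp
- perfect 5th: C-sharp
- major 7th: E-sharp
- major 9th: G-sharp
- major 13th: D-sharp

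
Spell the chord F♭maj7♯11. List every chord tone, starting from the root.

F♭ – A♭ – C♭ – E♭ – B♭

F♭maj7♯11 is a major seventh sharp eleven built on F♭.
- root: F♭
- major 3rd: A♭
- perfect 5th: C♭
- major 7th: E♭
- augmented 11th: B♭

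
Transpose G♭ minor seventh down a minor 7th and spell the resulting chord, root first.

A-flat C-flat E-flat G-flat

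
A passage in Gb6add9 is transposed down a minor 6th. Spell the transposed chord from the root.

B♭  D  F  G  C

G♭ down a minor 6th → B♭. New chord: B♭ six-nine.
Root: B♭
Major 3rd (3rd): D
Perfect 5th (5th): F
Major 6th (6th): G
Major 9th (9th): C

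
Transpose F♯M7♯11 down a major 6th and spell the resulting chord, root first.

A, C#, E, G#, D#

F# down a major 6th → A. New chord: A major seventh sharp eleven.
Root: A
Major 3rd (3rd): C#
Perfect 5th (5th): E
Major 7th (7th): G#
Augmented 11th (11th): D#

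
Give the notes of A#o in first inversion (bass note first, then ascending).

A#o = A#–C#–E; first inversion → third (C#) lowest.

C# E A#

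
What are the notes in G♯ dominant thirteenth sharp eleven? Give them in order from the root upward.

G♯ dominant thirteenth sharp eleven is a dominant thirteenth sharp eleven built on G#.
root → G#
3rd (major 3rd) → B#
5th (perfect 5th) → D#
7th (minor 7th) → F#
9th (major 9th) → A#
11th (augmented 11th) → C##
13th (major 13th) → E#

G#, B#, D#, F#, A#, C##, E#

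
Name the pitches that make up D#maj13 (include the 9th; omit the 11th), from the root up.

D#  F##  A#  C##  E#  B#

D#maj13: major thirteenth on D#.
root → D#
3rd (major 3rd) → F##
5th (perfect 5th) → A#
7th (major 7th) → C##
9th (major 9th) → E#
13th (major 13th) → B#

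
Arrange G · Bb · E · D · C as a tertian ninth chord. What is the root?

Arranged so that each adjacent pair is a third by letter name: C – E – G – Bb – D.
The bottom of that stack, C, is the root (this is C dominant ninth).

C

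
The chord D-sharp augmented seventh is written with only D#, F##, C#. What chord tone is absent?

The full D-sharp augmented seventh chord is D#, F##, A##, C#.
Comparing with the voicing, the augmented 5th (5th) — A## — is absent.

A##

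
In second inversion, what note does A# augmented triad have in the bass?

A# augmented triad = A-sharp–C-double-sharp–E-double-sharp. Second inversion → fifth in the bass = E-double-sharp.

E-double-sharp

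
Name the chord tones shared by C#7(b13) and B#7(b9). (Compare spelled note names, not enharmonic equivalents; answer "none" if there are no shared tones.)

C♯

C#7(b13): C♯ E♯ G♯ B A
B#7(b9): B♯ D𝄪 F𝄪 A♯ C♯
Common to both → C♯.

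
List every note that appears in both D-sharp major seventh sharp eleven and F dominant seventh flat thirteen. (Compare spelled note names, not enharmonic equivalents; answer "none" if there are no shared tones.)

none

D-sharp major seventh sharp eleven: D# F## A# C## G##
F dominant seventh flat thirteen: F A C Eb Db
Common to both → none.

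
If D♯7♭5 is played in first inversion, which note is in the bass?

F##

D♯7♭5 in root position is D#–F##–A–C#.
First inversion places the third in the bass, which is F##.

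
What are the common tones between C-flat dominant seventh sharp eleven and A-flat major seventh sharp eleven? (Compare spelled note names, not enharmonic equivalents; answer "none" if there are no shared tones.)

E-flat

C-flat dominant seventh sharp eleven = C-flat, E-flat, G-flat, B-double-flat, F.
A-flat major seventh sharp eleven = A-flat, C, E-flat, G, D.
Shared: E-flat.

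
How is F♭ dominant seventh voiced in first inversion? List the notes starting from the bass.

F♭ dominant seventh = F♭–A♭–C♭–E𝄫; first inversion → third (A♭) lowest.

A♭ C♭ E𝄫 F♭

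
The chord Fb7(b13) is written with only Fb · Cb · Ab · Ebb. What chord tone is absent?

Dbb

The full Fb7(b13) chord is Fb, Ab, Cb, Ebb, Dbb.
Comparing with the voicing, the minor 13th (13th) — Dbb — is absent.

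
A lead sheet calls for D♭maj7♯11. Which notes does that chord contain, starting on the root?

Db, F, Ab, C, G

D♭maj7♯11 is a major seventh sharp eleven built on Db.
- root: Db
- major 3rd: F
- perfect 5th: Ab
- major 7th: C
- augmented 11th: G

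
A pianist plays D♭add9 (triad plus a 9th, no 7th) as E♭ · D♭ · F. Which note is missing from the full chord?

D♭add9 = D♭, F, A♭, E♭. The voicing lacks the 5th (perfect 5th), A♭.

A♭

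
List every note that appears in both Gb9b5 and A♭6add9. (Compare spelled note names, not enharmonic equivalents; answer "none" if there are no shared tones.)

Bb Ab

Gb9b5 = Gb, Bb, Dbb, Fb, Ab.
A♭6add9 = Ab, C, Eb, F, Bb.
Shared: Bb, Ab.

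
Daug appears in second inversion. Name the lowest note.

A♯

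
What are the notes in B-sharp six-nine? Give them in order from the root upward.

Root B#, quality six-nine:
Root: B#
Major 3rd (3rd): D##
Perfect 5th (5th): F##
Major 6th (6th): G##
Major 9th (9th): C##

B#, D##, F##, G##, C##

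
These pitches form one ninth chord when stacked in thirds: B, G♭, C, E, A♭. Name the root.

A♭

Arranged so that each adjacent pair is a third by letter name: A♭ – C – E – G♭ – B.
The bottom of that stack, A♭, is the root (this is A♭ dominant seventh sharp nine sharp five).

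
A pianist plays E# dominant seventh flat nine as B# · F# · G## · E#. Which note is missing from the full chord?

D#

E# dominant seventh flat nine = E#, G##, B#, D#, F#. The voicing lacks the 7th (minor 7th), D#.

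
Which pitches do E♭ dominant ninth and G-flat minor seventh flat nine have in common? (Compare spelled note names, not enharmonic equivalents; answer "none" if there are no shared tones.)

E♭ dominant ninth: E-flat G B-flat D-flat F
G-flat minor seventh flat nine: G-flat B-double-flat D-flat F-flat A-double-flat
Common to both → D-flat.

D-flat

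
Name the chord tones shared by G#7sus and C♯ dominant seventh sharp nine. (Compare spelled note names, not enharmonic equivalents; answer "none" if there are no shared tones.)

G#7sus: G# C# D# F#
C♯ dominant seventh sharp nine: C# E# G# B D##
Common to both → G#, C#.

G#  C#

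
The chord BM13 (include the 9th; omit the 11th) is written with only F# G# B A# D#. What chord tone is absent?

BM13 = B, D#, F#, A#, C#, G#. The voicing lacks the 9th (major 9th), C#.

C#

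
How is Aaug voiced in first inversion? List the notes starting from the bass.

C# E# A

Aaug = A–C#–E#; first inversion → third (C#) lowest.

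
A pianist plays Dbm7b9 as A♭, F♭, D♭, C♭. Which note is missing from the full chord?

Dbm7b9 = D♭, F♭, A♭, C♭, E𝄫. The voicing lacks the 9th (minor 9th), E𝄫.

E𝄫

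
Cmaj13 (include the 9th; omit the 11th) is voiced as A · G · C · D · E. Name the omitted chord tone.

B

The full Cmaj13 chord is C, E, G, B, D, A.
Comparing with the voicing, the major 7th (7th) — B — is absent.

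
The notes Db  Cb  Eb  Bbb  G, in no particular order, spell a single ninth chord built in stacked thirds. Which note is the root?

Cb

Stacking in thirds gives Cb – Eb – G – Bbb – Db, so Cb is the root — Cb dominant ninth sharp five.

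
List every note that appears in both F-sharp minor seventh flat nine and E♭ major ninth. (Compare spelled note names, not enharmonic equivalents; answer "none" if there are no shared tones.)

G

F-sharp minor seventh flat nine: F-sharp A C-sharp E G
E♭ major ninth: E-flat G B-flat D F
Common to both → G.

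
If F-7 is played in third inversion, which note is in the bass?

Eb

F-7 = F–Ab–C–Eb. Third inversion → seventh in the bass = Eb.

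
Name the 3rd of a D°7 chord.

F

D°7 is built on D; its 3rd is a minor 3rd above the root.
A third above D uses the letter F, and the minor 3rd above D is F.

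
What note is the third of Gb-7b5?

Gb-7b5 is built on G♭; its 3rd is a minor 3rd above the root.
A third above G uses the letter B, and the minor 3rd above G♭ is B𝄫.

B𝄫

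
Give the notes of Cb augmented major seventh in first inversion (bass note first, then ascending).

Cb augmented major seventh = Cb–Eb–G–Bb; first inversion → third (Eb) lowest.

Eb  G  Bb  Cb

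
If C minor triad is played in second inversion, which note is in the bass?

G

C minor triad in root position is C–E-flat–G.
Second inversion places the fifth in the bass, which is G.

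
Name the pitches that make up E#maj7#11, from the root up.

E#maj7#11: major seventh sharp eleven on E♯.
Root: E♯
Major 3rd (3rd): G𝄪
Perfect 5th (5th): B♯
Major 7th (7th): D𝄪
Augmented 11th (11th): A𝄪

E♯, G𝄪, B♯, D𝄪, A𝄪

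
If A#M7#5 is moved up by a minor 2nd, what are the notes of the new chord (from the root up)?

B  D♯  F𝄪  A♯

Transposed root: A♯ → B (minor 2nd up). So we spell B augmented major seventh:
root → B
3rd (major 3rd) → D♯
5th (augmented 5th) → F𝄪
7th (major 7th) → A♯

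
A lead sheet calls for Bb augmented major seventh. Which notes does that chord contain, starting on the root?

Bb augmented major seventh is an augmented major seventh built on B-flat.
root → B-flat
3rd (major 3rd) → D
5th (augmented 5th) → F-sharp
7th (major 7th) → A

B-flat – D – F-sharp – A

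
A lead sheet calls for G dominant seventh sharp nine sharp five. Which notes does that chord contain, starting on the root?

G dominant seventh sharp nine sharp five is a dominant seventh sharp nine sharp five built on G.
- root: G
- major 3rd: B
- augmented 5th: D#
- minor 7th: F
- augmented 9th: A#

G B D# F A#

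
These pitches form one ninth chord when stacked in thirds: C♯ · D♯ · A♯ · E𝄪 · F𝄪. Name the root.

D♯

Stacking in thirds gives D♯ – F𝄪 – A♯ – C♯ – E𝄪, so D♯ is the root — D♯ dominant seventh sharp nine.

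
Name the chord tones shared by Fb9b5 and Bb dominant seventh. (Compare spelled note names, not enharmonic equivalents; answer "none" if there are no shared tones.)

A♭

Fb9b5: F♭ A♭ C𝄫 E𝄫 G♭
Bb dominant seventh: B♭ D F A♭
Common to both → A♭.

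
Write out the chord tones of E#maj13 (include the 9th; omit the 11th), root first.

E#, G##, B#, D##, F##, C##

Root E#, quality major thirteenth:
Root: E#
Major 3rd (3rd): G##
Perfect 5th (5th): B#
Major 7th (7th): D##
Major 9th (9th): F##
Major 13th (13th): C##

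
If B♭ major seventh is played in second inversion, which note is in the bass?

F

B♭ major seventh in root position is Bb–D–F–A.
Second inversion places the fifth in the bass, which is F.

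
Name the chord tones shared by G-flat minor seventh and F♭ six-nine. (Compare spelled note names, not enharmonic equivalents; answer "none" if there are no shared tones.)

G-flat D-flat F-flat

G-flat minor seventh: G-flat B-double-flat D-flat F-flat
F♭ six-nine: F-flat A-flat C-flat D-flat G-flat
Common to both → G-flat, D-flat, F-flat.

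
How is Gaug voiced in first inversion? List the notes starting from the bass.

Gaug = G–B–D#; first inversion → third (B) lowest.

B – D# – G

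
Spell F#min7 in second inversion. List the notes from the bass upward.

F#min7 = F#–A–C#–E; second inversion → fifth (C#) lowest.

C#, E, F#, A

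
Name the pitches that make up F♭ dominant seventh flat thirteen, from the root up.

F-flat, A-flat, C-flat, E-double-flat, D-double-flat

F♭ dominant seventh flat thirteen is a dominant seventh flat thirteen built on F-flat.
root → F-flat
3rd (major 3rd) → A-flat
5th (perfect 5th) → C-flat
7th (minor 7th) → E-double-flat
13th (minor 13th) → D-double-flat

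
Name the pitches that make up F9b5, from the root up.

F A Cb Eb G

F9b5: dominant ninth flat five on F.
- root: F
- major 3rd: A
- diminished 5th: Cb
- minor 7th: Eb
- major 9th: G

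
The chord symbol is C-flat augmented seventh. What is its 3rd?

E-flat

Root of C-flat augmented seventh = C-flat. The 3rd is a major 3rd: C-flat up a major 3rd → E-flat.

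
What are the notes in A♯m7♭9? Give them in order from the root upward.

A#, C#, E#, G#, B

A♯m7♭9: minor seventh flat nine on A#.
- root: A#
- minor 3rd: C#
- perfect 5th: E#
- minor 7th: G#
- minor 9th: B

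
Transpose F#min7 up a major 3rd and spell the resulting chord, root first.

F# up a major 3rd → A#. New chord: A# minor seventh.
- root: A#
- minor 3rd: C#
- perfect 5th: E#
- minor 7th: G#

A#, C#, E#, G#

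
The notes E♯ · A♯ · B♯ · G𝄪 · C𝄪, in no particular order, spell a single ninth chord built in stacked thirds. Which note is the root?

Stacking in thirds gives A♯ – C𝄪 – E♯ – G𝄪 – B♯, so A♯ is the root — A♯ major ninth.

A♯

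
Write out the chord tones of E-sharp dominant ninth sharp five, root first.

E-sharp G-double-sharp B-double-sharp D-sharp F-double-sharp

E-sharp dominant ninth sharp five is a dominant ninth sharp five built on E-sharp.
- root: E-sharp
- major 3rd: G-double-sharp
- augmented 5th: B-double-sharp
- minor 7th: D-sharp
- major 9th: F-double-sharp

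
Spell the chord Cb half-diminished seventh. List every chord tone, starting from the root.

Cb half-diminished seventh is a half-diminished seventh built on Cb.
Cb — root
Ebb — minor 3rd
Gbb — diminished 5th
Bbb — minor 7th

Cb  Ebb  Gbb  Bbb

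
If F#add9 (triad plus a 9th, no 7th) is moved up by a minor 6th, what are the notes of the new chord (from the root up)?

D F♯ A E

Transposed root: F♯ → D (minor 6th up). So we spell D added-ninth:
root → D
3rd (major 3rd) → F♯
5th (perfect 5th) → A
9th (major 9th) → E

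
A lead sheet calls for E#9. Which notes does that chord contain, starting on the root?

Root E#, quality dominant ninth:
E# — root
G## — major 3rd
B# — perfect 5th
D# — minor 7th
F## — major 9th

E# – G## – B# – D# – F##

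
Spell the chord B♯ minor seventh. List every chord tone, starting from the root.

B-sharp  D-sharp  F-double-sharp  A-sharp

B♯ minor seventh is a minor seventh built on B-sharp.
Root: B-sharp
Minor 3rd (3rd): D-sharp
Perfect 5th (5th): F-double-sharp
Minor 7th (7th): A-sharp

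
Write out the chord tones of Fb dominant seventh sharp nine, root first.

F-flat, A-flat, C-flat, E-double-flat, G

Fb dominant seventh sharp nine: dominant seventh sharp nine on F-flat.
Root: F-flat
Major 3rd (3rd): A-flat
Perfect 5th (5th): C-flat
Minor 7th (7th): E-double-flat
Augmented 9th (9th): G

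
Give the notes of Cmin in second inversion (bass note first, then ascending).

G  C  Eb

In root position, Cmin is C–Eb–G.
Second inversion puts the fifth (G) in the bass.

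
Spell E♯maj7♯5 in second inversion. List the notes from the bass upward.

B𝄪  D𝄪  E♯  G𝄪

In root position, E♯maj7♯5 is E♯–G𝄪–B𝄪–D𝄪.
Second inversion puts the fifth (B𝄪) in the bass.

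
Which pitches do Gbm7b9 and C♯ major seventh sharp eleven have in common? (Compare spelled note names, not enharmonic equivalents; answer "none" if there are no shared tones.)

Gbm7b9 = Gb, Bbb, Db, Fb, Abb.
C♯ major seventh sharp eleven = C#, E#, G#, B#, F##.
Shared: none.

none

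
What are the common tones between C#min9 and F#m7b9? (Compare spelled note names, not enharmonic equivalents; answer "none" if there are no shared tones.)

C#min9: C# E G# B D#
F#m7b9: F# A C# E G
Common to both → C#, E.

C# E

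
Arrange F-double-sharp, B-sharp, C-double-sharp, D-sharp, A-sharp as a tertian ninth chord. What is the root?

B-sharp

Arranged so that each adjacent pair is a third by letter name: B-sharp – D-sharp – F-double-sharp – A-sharp – C-double-sharp.
The bottom of that stack, B-sharp, is the root (this is B-sharp minor ninth).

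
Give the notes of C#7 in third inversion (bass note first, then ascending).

C#7 = C#–E#–G#–B; third inversion → seventh (B) lowest.

B C# E# G#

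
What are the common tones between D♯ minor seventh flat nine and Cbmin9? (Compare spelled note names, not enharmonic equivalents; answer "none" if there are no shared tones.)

D♯ minor seventh flat nine = D#, F#, A#, C#, E.
Cbmin9 = Cb, Ebb, Gb, Bbb, Db.
Shared: none.

none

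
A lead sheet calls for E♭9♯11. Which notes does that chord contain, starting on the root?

E♭9♯11: dominant ninth sharp eleven on Eb.
Root: Eb
Major 3rd (3rd): G
Perfect 5th (5th): Bb
Minor 7th (7th): Db
Major 9th (9th): F
Augmented 11th (11th): A

Eb G Bb Db F A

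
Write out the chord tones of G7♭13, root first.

Root G, quality dominant seventh flat thirteen:
root → G
3rd (major 3rd) → B
5th (perfect 5th) → D
7th (minor 7th) → F
13th (minor 13th) → E♭

G, B, D, F, E♭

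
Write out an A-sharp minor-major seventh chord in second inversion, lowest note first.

E-sharp, G-double-sharp, A-sharp, C-sharp

A-sharp minor-major seventh = A-sharp–C-sharp–E-sharp–G-double-sharp; second inversion → fifth (E-sharp) lowest.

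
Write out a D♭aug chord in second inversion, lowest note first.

In root position, D♭aug is Db–F–A.
Second inversion puts the fifth (A) in the bass.

A, Db, F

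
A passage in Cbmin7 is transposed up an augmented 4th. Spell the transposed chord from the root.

F, Ab, C, Eb

An augmented 4th up from Cb is F, so the new chord is F minor seventh.
- root: F
- minor 3rd: Ab
- perfect 5th: C
- minor 7th: Eb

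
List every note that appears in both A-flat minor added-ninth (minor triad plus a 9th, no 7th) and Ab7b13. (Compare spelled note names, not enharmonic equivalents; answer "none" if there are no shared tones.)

Ab  Eb

A-flat minor added-ninth: Ab Cb Eb Bb
Ab7b13: Ab C Eb Gb Fb
Common to both → Ab, Eb.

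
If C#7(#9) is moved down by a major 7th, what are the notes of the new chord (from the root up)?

A major 7th down from C# is D, so the new chord is D dominant seventh sharp nine.
- root: D
- major 3rd: F#
- perfect 5th: A
- minor 7th: C
- augmented 9th: E#

D – F# – A – C – E#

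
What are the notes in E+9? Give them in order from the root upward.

E, G#, B#, D, F#

E+9: dominant ninth sharp five on E.
- root: E
- major 3rd: G#
- augmented 5th: B#
- minor 7th: D
- major 9th: F#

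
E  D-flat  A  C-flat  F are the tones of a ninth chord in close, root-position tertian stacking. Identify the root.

Stacking in thirds gives D-flat – F – A – C-flat – E, so D-flat is the root — D-flat dominant seventh sharp nine sharp five.

D-flat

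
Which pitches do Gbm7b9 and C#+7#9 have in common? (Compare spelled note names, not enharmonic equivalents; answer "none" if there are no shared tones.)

Gbm7b9 = G♭, B𝄫, D♭, F♭, A𝄫.
C#+7#9 = C♯, E♯, G𝄪, B, D𝄪.
Shared: none.

none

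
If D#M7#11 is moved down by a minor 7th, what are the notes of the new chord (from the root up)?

D# down a minor 7th → E#. New chord: E# major seventh sharp eleven.
Root: E#
Major 3rd (3rd): G##
Perfect 5th (5th): B#
Major 7th (7th): D##
Augmented 11th (11th): A##

E# G## B# D## A##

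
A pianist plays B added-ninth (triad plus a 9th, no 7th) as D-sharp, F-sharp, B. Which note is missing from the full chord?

C-sharp

The full B added-ninth chord is B, D-sharp, F-sharp, C-sharp.
Comparing with the voicing, the major 9th (9th) — C-sharp — is absent.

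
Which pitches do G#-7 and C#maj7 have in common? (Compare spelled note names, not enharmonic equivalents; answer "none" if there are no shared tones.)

G#

G#-7: G# B D# F#
C#maj7: C# E# G# B#
Common to both → G#.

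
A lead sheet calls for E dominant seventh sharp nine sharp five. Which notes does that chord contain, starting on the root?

Root E, quality dominant seventh sharp nine sharp five:
Root: E
Major 3rd (3rd): G-sharp
Augmented 5th (5th): B-sharp
Minor 7th (7th): D
Augmented 9th (9th): F-double-sharp

E  G-sharp  B-sharp  D  F-double-sharp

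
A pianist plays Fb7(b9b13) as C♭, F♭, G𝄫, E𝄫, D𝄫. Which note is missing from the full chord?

Fb7(b9b13) = F♭, A♭, C♭, E𝄫, G𝄫, D𝄫. The voicing lacks the 3rd (major 3rd), A♭.

A♭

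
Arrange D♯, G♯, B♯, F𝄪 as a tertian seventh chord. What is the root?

Stacking in thirds gives G♯ – B♯ – D♯ – F𝄪, so G♯ is the root — G♯ major seventh.

G♯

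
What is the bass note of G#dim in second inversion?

G#dim in root position is G♯–B–D.
Second inversion places the fifth in the bass, which is D.

D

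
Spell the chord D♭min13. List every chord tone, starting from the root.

D♭min13: minor thirteenth on D♭.
D♭ — root
F♭ — minor 3rd
A♭ — perfect 5th
C♭ — minor 7th
E♭ — major 9th
G♭ — perfect 11th
B♭ — major 13th

D♭, F♭, A♭, C♭, E♭, G♭, B♭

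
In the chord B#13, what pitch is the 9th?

Root of B#13 = B#. The 9th is a major 9th: B# up a major 9th → C##.

C##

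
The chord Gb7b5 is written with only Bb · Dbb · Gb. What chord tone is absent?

Fb

The full Gb7b5 chord is Gb, Bb, Dbb, Fb.
Comparing with the voicing, the minor 7th (7th) — Fb — is absent.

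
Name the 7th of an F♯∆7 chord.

E#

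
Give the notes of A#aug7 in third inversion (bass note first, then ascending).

G# A# C## E##

A#aug7 = A#–C##–E##–G#; third inversion → seventh (G#) lowest.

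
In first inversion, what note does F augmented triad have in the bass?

A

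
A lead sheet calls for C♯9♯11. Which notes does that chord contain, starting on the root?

C♯9♯11 is a dominant ninth sharp eleven built on C♯.
- root: C♯
- major 3rd: E♯
- perfect 5th: G♯
- minor 7th: B
- major 9th: D♯
- augmented 11th: F𝄪

C♯  E♯  G♯  B  D♯  F𝄪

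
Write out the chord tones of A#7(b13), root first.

A# – C## – E# – G# – F#

A#7(b13): dominant seventh flat thirteen on A#.
A# — root
C## — major 3rd
E# — perfect 5th
G# — minor 7th
F# — minor 13th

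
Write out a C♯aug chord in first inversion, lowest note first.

E#, G##, C#

C♯aug = C#–E#–G##; first inversion → third (E#) lowest.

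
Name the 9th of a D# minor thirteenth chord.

D# minor thirteenth is built on D-sharp; its 9th is a major 9th above the root.
A second above D uses the letter E, and the major 9th above D-sharp is E-sharp.

E-sharp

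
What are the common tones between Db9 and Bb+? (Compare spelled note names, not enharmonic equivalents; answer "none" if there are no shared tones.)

none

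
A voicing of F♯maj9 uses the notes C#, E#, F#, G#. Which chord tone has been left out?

A#

The full F♯maj9 chord is F#, A#, C#, E#, G#.
Comparing with the voicing, the major 3rd (3rd) — A# — is absent.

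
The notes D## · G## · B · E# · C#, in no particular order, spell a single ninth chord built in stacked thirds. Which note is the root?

C#

Stacking in thirds gives C# – E# – G## – B – D##, so C# is the root — C# dominant seventh sharp nine sharp five.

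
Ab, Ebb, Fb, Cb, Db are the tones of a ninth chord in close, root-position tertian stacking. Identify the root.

Arranged so that each adjacent pair is a third by letter name: Db – Fb – Ab – Cb – Ebb.
The bottom of that stack, Db, is the root (this is Db minor seventh flat nine).

Db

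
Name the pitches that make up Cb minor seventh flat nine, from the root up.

Cb – Ebb – Gb – Bbb – Dbb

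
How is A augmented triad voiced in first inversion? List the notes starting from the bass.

C#  E#  A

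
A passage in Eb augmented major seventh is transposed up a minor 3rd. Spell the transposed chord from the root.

Gb, Bb, D, F

Transposed root: Eb → Gb (minor 3rd up). So we spell Gb augmented major seventh:
Gb — root
Bb — major 3rd
D — augmented 5th
F — major 7th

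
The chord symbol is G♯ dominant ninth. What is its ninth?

Root of G♯ dominant ninth = G-sharp. The 9th is a major 9th: G-sharp up a major 9th → A-sharp.

A-sharp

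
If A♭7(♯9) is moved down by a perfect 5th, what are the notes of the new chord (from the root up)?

Db  F  Ab  Cb  E

Ab down a perfect 5th → Db. New chord: Db dominant seventh sharp nine.
root → Db
3rd (major 3rd) → F
5th (perfect 5th) → Ab
7th (minor 7th) → Cb
9th (augmented 9th) → E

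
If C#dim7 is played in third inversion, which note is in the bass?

Bb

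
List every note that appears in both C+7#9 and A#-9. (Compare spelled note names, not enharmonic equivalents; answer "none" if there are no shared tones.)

G#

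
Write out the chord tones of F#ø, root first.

F#  A  C  E

F#ø is a half-diminished seventh built on F#.
root → F#
3rd (minor 3rd) → A
5th (diminished 5th) → C
7th (minor 7th) → E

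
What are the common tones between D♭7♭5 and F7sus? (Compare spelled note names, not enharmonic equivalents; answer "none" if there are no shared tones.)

F

D♭7♭5 = D♭, F, A𝄫, C♭.
F7sus = F, B♭, C, E♭.
Shared: F.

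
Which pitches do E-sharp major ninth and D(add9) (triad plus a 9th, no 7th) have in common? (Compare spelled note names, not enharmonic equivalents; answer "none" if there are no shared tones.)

none

E-sharp major ninth: E♯ G𝄪 B♯ D𝄪 F𝄪
D(add9): D F♯ A E
Common to both → none.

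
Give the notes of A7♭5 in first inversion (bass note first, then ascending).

A7♭5 = A–C#–Eb–G; first inversion → third (C#) lowest.

C#, Eb, G, A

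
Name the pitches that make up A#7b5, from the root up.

A#7b5: dominant seventh flat five on A♯.
Root: A♯
Major 3rd (3rd): C𝄪
Diminished 5th (5th): E
Minor 7th (7th): G♯

A♯ – C𝄪 – E – G♯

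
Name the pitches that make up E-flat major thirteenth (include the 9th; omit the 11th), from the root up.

Root E-flat, quality major thirteenth:
root → E-flat
3rd (major 3rd) → G
5th (perfect 5th) → B-flat
7th (major 7th) → D
9th (major 9th) → F
13th (major 13th) → C

E-flat, G, B-flat, D, F, C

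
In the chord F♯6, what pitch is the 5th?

C♯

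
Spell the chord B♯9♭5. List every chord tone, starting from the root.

B♯ – D𝄪 – F♯ – A♯ – C𝄪

Root B♯, quality dominant ninth flat five:
B♯ — root
D𝄪 — major 3rd
F♯ — diminished 5th
A♯ — minor 7th
C𝄪 — major 9th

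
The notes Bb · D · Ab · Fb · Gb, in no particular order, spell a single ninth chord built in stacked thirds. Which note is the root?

Stacking in thirds gives Gb – Bb – D – Fb – Ab, so Gb is the root — Gb dominant ninth sharp five.

Gb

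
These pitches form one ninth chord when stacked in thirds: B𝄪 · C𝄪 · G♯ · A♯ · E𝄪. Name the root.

Stacking in thirds gives A♯ – C𝄪 – E𝄪 – G♯ – B𝄪, so A♯ is the root — A♯ dominant seventh sharp nine sharp five.

A♯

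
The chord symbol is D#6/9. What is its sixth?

D#6/9 is built on D#; its 6th is a major 6th above the root.
A sixth above D uses the letter B, and the major 6th above D# is B#.

B#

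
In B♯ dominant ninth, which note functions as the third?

B♯ dominant ninth is built on B#; its 3rd is a major 3rd above the root.
A third above B uses the letter D, and the major 3rd above B# is D##.

D##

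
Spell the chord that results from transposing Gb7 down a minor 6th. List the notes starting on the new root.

G♭ down a minor 6th → B♭. New chord: B♭ dominant seventh.
B♭ — root
D — major 3rd
F — perfect 5th
A♭ — minor 7th

B♭ D F A♭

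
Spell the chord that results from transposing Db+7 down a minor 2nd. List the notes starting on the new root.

C, E, G♯, B♭

A minor 2nd down from D♭ is C, so the new chord is C augmented seventh.
Root: C
Major 3rd (3rd): E
Augmented 5th (5th): G♯
Minor 7th (7th): B♭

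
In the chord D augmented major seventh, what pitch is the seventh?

C#

D augmented major seventh is built on D; its 7th is a major 7th above the root.
A seventh above D uses the letter C, and the major 7th above D is C#.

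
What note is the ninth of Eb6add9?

Eb6add9 is built on Eb; its 9th is a major 9th above the root.
A second above E uses the letter F, and the major 9th above Eb is F.

F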